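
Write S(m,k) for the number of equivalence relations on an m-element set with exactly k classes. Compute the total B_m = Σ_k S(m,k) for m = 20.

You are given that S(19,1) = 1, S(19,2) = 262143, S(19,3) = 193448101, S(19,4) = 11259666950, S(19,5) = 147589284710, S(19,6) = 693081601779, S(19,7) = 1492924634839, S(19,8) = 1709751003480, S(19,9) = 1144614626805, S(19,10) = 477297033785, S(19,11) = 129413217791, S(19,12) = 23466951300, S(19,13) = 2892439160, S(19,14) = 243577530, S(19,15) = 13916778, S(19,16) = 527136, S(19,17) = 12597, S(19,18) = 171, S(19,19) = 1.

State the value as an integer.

[20] T[20,1]:1*1+0=1 · T[20,2]:2*262143+1=524287 · T[20,3]:3*193448101+262143=580606446 · T[20,4]:4*11259666950+193448101=45232115901 · T[20,5]:5*147589284710+11259666950=749206090500 · T[20,6]:6*693081601779+147589284710=4306078895384 · T[20,7]:7*1492924634839+693081601779=11143554045652 · T[20,8]:8*1709751003480+1492924634839=15170932662679 · T[20,9]:9*1144614626805+1709751003480=12011282644725 · T[20,10]:10*477297033785+1144614626805=5917584964655 · T[20,11]:11*129413217791+477297033785=1900842429486 · T[20,12]:12*23466951300+129413217791=411016633391 · T[20,13]:13*2892439160+23466951300=61068660380 · T[20,14]:14*243577530+2892439160=6302524580 · T[20,15]:15*13916778+243577530=452329200 · T[20,16]:16*527136+13916778=22350954 · T[20,17]:17*12597+527136=741285 · T[20,18]:18*171+12597=15675 · T[20,19]:19*1+171=190 · T[20,20]:20*0+1=1
B_20 = ΣS(20,k) = 1+524287+580606446+45232115901+749206090500+4306078895384+11143554045652+15170932662679+12011282644725+5917584964655+1900842429486+411016633391+61068660380+6302524580+452329200+22350954+741285+15675+190+1 = 51724158235372

51724158235372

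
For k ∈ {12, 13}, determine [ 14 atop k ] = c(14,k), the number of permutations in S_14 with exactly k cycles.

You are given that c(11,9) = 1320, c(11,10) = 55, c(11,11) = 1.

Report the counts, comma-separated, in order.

3731, 91

i=12: T(12,10)=1320+11·55=1925 | T(12,11)=55+11·1=66 | T(12,12)=1+11·0=1
i=13: T(13,11)=1925+12·66=2717 | T(13,12)=66+12·1=78 | T(13,13)=1+12·0=1
i=14: T(14,12)=2717+13·78=3731 | T(14,13)=78+13·1=91
Read c(14,12) = 3731, c(14,13) = 91.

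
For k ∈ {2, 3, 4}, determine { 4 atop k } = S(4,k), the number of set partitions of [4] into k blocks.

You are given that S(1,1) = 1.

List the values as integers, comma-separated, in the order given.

i=2: T(2,1)=0+1·1=1 | T(2,2)=1+2·0=1
i=3: T(3,1)=0+1·1=1 | T(3,2)=1+2·1=3 | T(3,3)=1+3·0=1
i=4: T(4,2)=1+2·3=7 | T(4,3)=3+3·1=6 | T(4,4)=1+4·0=1
Read S(4,2) = 7, S(4,3) = 6, S(4,4) = 1.

7, 6, 1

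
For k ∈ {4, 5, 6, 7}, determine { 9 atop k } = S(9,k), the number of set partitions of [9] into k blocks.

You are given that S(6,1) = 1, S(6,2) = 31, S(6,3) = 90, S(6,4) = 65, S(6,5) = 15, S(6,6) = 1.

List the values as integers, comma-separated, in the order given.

@7  (7,2):31·2+1→63, (7,3):90·3+31→301, (7,4):65·4+90→350, (7,5):15·5+65→140, (7,6):1·6+15→21, (7,7):0·7+1→1
@8  (8,3):301·3+63→966, (8,4):350·4+301→1701, (8,5):140·5+350→1050, (8,6):21·6+140→266, (8,7):1·7+21→28
@9  (9,4):1701·4+966→7770, (9,5):1050·5+1701→6951, (9,6):266·6+1050→2646, (9,7):28·7+266→462
Read S(9,4) = 7770, S(9,5) = 6951, S(9,6) = 2646, S(9,7) = 462.

7770, 6951, 2646, 462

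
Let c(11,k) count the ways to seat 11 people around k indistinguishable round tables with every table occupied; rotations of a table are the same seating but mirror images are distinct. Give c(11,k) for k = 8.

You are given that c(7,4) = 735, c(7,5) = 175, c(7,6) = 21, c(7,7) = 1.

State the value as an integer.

18150

row 8: T[8][5]=7·175+735=1960  T[8][6]=7·21+175=322  T[8][7]=7·1+21=28  T[8][8]=7·0+1=1
row 9: T[9][6]=8·322+1960=4536  T[9][7]=8·28+322=546  T[9][8]=8·1+28=36
row 10: T[10][7]=9·546+4536=9450  T[10][8]=9·36+546=870
row 11: T[11][8]=10·870+9450=18150
Read c(11,8) = 18150.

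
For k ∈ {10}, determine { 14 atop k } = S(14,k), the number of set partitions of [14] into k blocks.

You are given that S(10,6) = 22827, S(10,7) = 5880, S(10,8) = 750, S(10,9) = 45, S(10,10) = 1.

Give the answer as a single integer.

752752

[11] T[11,7]:7*5880+22827=63987 · T[11,8]:8*750+5880=11880 · T[11,9]:9*45+750=1155 · T[11,10]:10*1+45=55
[12] T[12,8]:8*11880+63987=159027 · T[12,9]:9*1155+11880=22275 · T[12,10]:10*55+1155=1705
[13] T[13,9]:9*22275+159027=359502 · T[13,10]:10*1705+22275=39325
[14] T[14,10]:10*39325+359502=752752
Read S(14,10) = 752752.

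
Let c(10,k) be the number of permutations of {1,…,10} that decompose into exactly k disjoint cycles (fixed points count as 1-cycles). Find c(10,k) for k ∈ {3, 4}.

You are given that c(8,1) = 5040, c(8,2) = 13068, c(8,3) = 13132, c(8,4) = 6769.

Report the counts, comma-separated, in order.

i=9: T(9,2)=5040+8·13068=109584 | T(9,3)=13068+8·13132=118124 | T(9,4)=13132+8·6769=67284
i=10: T(10,3)=109584+9·118124=1172700 | T(10,4)=118124+9·67284=723680
Read c(10,3) = 1172700, c(10,4) = 723680.

1172700, 723680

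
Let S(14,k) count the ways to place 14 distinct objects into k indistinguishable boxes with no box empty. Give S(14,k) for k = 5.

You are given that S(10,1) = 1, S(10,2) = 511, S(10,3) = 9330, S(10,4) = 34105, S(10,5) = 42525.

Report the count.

row 11: T[11][2]=2·511+1=1023  T[11][3]=3·9330+511=28501  T[11][4]=4·34105+9330=145750  T[11][5]=5·42525+34105=246730
row 12: T[12][3]=3·28501+1023=86526  T[12][4]=4·145750+28501=611501  T[12][5]=5·246730+145750=1379400
row 13: T[13][4]=4·611501+86526=2532530  T[13][5]=5·1379400+611501=7508501
row 14: T[14][5]=5·7508501+2532530=40075035
Read S(14,5) = 40075035.

40075035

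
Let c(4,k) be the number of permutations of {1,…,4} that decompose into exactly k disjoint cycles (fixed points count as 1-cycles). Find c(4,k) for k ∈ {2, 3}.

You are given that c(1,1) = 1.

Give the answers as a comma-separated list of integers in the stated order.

11, 6

@2  (2,1):1·1+0→1, (2,2):0·1+1→1
@3  (3,1):1·2+0→2, (3,2):1·2+1→3, (3,3):0·2+1→1
@4  (4,2):3·3+2→11, (4,3):1·3+3→6
Read c(4,2) = 11, c(4,3) = 6.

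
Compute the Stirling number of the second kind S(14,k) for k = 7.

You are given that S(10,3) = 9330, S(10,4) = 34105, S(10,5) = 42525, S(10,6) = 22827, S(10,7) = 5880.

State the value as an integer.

49329280

i=11: T(11,4)=9330+4·34105=145750 | T(11,5)=34105+5·42525=246730 | T(11,6)=42525+6·22827=179487 | T(11,7)=22827+7·5880=63987
i=12: T(12,5)=145750+5·246730=1379400 | T(12,6)=246730+6·179487=1323652 | T(12,7)=179487+7·63987=627396
i=13: T(13,6)=1379400+6·1323652=9321312 | T(13,7)=1323652+7·627396=5715424
i=14: T(14,7)=9321312+7·5715424=49329280
Read S(14,7) = 49329280.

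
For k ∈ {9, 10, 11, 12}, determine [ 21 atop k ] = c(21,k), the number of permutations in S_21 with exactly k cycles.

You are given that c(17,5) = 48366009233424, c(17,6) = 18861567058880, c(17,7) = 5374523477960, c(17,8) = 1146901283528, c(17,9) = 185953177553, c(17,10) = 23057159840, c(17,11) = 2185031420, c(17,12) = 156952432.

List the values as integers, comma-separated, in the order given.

63030812099294896, 10142299865511450, 1307535010540395, 135585182899530

@18  (18,6):18861567058880·17+48366009233424→369012649234384, (18,7):5374523477960·17+18861567058880→110228466184200, (18,8):1146901283528·17+5374523477960→24871845297936, (18,9):185953177553·17+1146901283528→4308105301929, (18,10):23057159840·17+185953177553→577924894833, (18,11):2185031420·17+23057159840→60202693980, (18,12):156952432·17+2185031420→4853222764
@19  (19,7):110228466184200·18+369012649234384→2353125040549984, (19,8):24871845297936·18+110228466184200→557921681547048, (19,9):4308105301929·18+24871845297936→102417740732658, (19,10):577924894833·18+4308105301929→14710753408923, (19,11):60202693980·18+577924894833→1661573386473, (19,12):4853222764·18+60202693980→147560703732
@20  (20,8):557921681547048·19+2353125040549984→12953636989943896, (20,9):102417740732658·19+557921681547048→2503858755467550, (20,10):14710753408923·19+102417740732658→381922055502195, (20,11):1661573386473·19+14710753408923→46280647751910, (20,12):147560703732·19+1661573386473→4465226757381
@21  (21,9):2503858755467550·20+12953636989943896→63030812099294896, (21,10):381922055502195·20+2503858755467550→10142299865511450, (21,11):46280647751910·20+381922055502195→1307535010540395, (21,12):4465226757381·20+46280647751910→135585182899530
Read c(21,9) = 63030812099294896, c(21,10) = 10142299865511450, c(21,11) = 1307535010540395, c(21,12) = 135585182899530.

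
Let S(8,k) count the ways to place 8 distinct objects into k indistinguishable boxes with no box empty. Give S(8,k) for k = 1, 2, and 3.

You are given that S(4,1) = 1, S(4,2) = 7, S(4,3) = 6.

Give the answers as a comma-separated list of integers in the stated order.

[5] T[5,1]:1*1+0=1 · T[5,2]:2*7+1=15 · T[5,3]:3*6+7=25
[6] T[6,1]:1*1+0=1 · T[6,2]:2*15+1=31 · T[6,3]:3*25+15=90
[7] T[7,1]:1*1+0=1 · T[7,2]:2*31+1=63 · T[7,3]:3*90+31=301
[8] T[8,1]:1*1+0=1 · T[8,2]:2*63+1=127 · T[8,3]:3*301+63=966
Read S(8,1) = 1, S(8,2) = 127, S(8,3) = 966.

1, 127, 966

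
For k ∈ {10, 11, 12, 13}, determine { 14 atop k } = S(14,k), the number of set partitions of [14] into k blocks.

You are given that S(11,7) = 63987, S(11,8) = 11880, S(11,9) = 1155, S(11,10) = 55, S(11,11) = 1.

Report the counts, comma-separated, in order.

752752, 66066, 3367, 91

row 12: T[12][8]=8·11880+63987=159027  T[12][9]=9·1155+11880=22275  T[12][10]=10·55+1155=1705  T[12][11]=11·1+55=66  T[12][12]=12·0+1=1
row 13: T[13][9]=9·22275+159027=359502  T[13][10]=10·1705+22275=39325  T[13][11]=11·66+1705=2431  T[13][12]=12·1+66=78  T[13][13]=13·0+1=1
row 14: T[14][10]=10·39325+359502=752752  T[14][11]=11·2431+39325=66066  T[14][12]=12·78+2431=3367  T[14][13]=13·1+78=91
Read S(14,10) = 752752, S(14,11) = 66066, S(14,12) = 3367, S(14,13) = 91.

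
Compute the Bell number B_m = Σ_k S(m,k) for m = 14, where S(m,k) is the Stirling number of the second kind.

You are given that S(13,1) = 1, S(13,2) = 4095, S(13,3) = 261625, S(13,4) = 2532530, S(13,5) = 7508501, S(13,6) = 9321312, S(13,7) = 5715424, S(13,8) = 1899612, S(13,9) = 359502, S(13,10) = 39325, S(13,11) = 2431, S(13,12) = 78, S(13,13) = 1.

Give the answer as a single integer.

i=14: T(14,1)=0+1·1=1 | T(14,2)=1+2·4095=8191 | T(14,3)=4095+3·261625=788970 | T(14,4)=261625+4·2532530=10391745 | T(14,5)=2532530+5·7508501=40075035 | T(14,6)=7508501+6·9321312=63436373 | T(14,7)=9321312+7·5715424=49329280 | T(14,8)=5715424+8·1899612=20912320 | T(14,9)=1899612+9·359502=5135130 | T(14,10)=359502+10·39325=752752 | T(14,11)=39325+11·2431=66066 | T(14,12)=2431+12·78=3367 | T(14,13)=78+13·1=91 | T(14,14)=1+14·0=1
B_14 = ΣS(14,k) = 1+8191+788970+10391745+40075035+63436373+49329280+20912320+5135130+752752+66066+3367+91+1 = 190899322

190899322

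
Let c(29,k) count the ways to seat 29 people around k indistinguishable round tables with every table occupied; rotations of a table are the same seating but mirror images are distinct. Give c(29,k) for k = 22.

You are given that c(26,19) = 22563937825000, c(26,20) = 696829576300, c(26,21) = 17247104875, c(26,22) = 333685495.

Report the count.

123268226851770

@27  (27,20):696829576300·26+22563937825000→40681506808800, (27,21):17247104875·26+696829576300→1145254303050, (27,22):333685495·26+17247104875→25922927745
@28  (28,21):1145254303050·27+40681506808800→71603372991150, (28,22):25922927745·27+1145254303050→1845173352165
@29  (29,22):1845173352165·28+71603372991150→123268226851770
Read c(29,22) = 123268226851770.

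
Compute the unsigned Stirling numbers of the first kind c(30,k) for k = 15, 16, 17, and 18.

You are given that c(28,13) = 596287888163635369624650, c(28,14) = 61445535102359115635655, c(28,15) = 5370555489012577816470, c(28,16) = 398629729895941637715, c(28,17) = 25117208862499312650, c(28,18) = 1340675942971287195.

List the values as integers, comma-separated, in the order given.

8459574446076318147830625, 691254538651580660999025, 48487623689430693038025, 2918939500751087661105

r29: T_29,14=28×61445535102359115635655+596287888163635369624650=2316762871029690607422990; T_29,15=28×5370555489012577816470+61445535102359115635655=211821088794711294496815; T_29,16=28×398629729895941637715+5370555489012577816470=16532187926098943672490; T_29,17=28×25117208862499312650+398629729895941637715=1101911578045922391915; T_29,18=28×1340675942971287195+25117208862499312650=62656135265695354110
r30: T_30,15=29×211821088794711294496815+2316762871029690607422990=8459574446076318147830625; T_30,16=29×16532187926098943672490+211821088794711294496815=691254538651580660999025; T_30,17=29×1101911578045922391915+16532187926098943672490=48487623689430693038025; T_30,18=29×62656135265695354110+1101911578045922391915=2918939500751087661105
Read c(30,15) = 8459574446076318147830625, c(30,16) = 691254538651580660999025, c(30,17) = 48487623689430693038025, c(30,18) = 2918939500751087661105.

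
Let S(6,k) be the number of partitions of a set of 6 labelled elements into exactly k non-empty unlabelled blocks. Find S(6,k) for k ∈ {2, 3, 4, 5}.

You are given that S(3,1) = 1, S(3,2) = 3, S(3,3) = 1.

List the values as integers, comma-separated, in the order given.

i=4: T(4,1)=0+1·1=1 | T(4,2)=1+2·3=7 | T(4,3)=3+3·1=6 | T(4,4)=1+4·0=1
i=5: T(5,1)=0+1·1=1 | T(5,2)=1+2·7=15 | T(5,3)=7+3·6=25 | T(5,4)=6+4·1=10 | T(5,5)=1+5·0=1
i=6: T(6,2)=1+2·15=31 | T(6,3)=15+3·25=90 | T(6,4)=25+4·10=65 | T(6,5)=10+5·1=15
Read S(6,2) = 31, S(6,3) = 90, S(6,4) = 65, S(6,5) = 15.

31, 90, 65, 15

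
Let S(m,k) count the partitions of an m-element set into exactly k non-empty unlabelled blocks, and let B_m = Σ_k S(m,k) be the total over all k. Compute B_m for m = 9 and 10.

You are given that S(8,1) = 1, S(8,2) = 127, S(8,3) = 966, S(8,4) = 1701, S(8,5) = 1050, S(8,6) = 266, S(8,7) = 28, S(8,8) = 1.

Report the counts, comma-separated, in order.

21147, 115975

r9: T_9,1=1×1+0=1; T_9,2=2×127+1=255; T_9,3=3×966+127=3025; T_9,4=4×1701+966=7770; T_9,5=5×1050+1701=6951; T_9,6=6×266+1050=2646; T_9,7=7×28+266=462; T_9,8=8×1+28=36; T_9,9=9×0+1=1
r10: T_10,1=1×1+0=1; T_10,2=2×255+1=511; T_10,3=3×3025+255=9330; T_10,4=4×7770+3025=34105; T_10,5=5×6951+7770=42525; T_10,6=6×2646+6951=22827; T_10,7=7×462+2646=5880; T_10,8=8×36+462=750; T_10,9=9×1+36=45; T_10,10=10×0+1=1
B_9 = ΣS(9,k) = 1+255+3025+7770+6951+2646+462+36+1 = 21147
B_10 = ΣS(10,k) = 1+511+9330+34105+42525+22827+5880+750+45+1 = 115975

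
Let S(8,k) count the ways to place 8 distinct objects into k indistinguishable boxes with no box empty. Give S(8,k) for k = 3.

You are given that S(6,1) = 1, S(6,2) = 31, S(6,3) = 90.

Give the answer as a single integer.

r7: T_7,2=2×31+1=63; T_7,3=3×90+31=301
r8: T_8,3=3×301+63=966
Read S(8,3) = 966.

966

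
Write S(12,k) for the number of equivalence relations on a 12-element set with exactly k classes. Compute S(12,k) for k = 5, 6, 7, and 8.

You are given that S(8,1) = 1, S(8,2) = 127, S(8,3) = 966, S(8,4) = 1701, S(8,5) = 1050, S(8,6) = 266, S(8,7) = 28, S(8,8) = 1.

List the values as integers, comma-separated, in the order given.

1379400, 1323652, 627396, 159027

[9] T[9,2]:2*127+1=255 · T[9,3]:3*966+127=3025 · T[9,4]:4*1701+966=7770 · T[9,5]:5*1050+1701=6951 · T[9,6]:6*266+1050=2646 · T[9,7]:7*28+266=462 · T[9,8]:8*1+28=36
[10] T[10,3]:3*3025+255=9330 · T[10,4]:4*7770+3025=34105 · T[10,5]:5*6951+7770=42525 · T[10,6]:6*2646+6951=22827 · T[10,7]:7*462+2646=5880 · T[10,8]:8*36+462=750
[11] T[11,4]:4*34105+9330=145750 · T[11,5]:5*42525+34105=246730 · T[11,6]:6*22827+42525=179487 · T[11,7]:7*5880+22827=63987 · T[11,8]:8*750+5880=11880
[12] T[12,5]:5*246730+145750=1379400 · T[12,6]:6*179487+246730=1323652 · T[12,7]:7*63987+179487=627396 · T[12,8]:8*11880+63987=159027
Read S(12,5) = 1379400, S(12,6) = 1323652, S(12,7) = 627396, S(12,8) = 159027.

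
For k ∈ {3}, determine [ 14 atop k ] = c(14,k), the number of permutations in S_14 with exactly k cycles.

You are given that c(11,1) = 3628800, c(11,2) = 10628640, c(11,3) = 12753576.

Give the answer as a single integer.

26596717056

[12] T[12,1]:11*3628800+0=39916800 · T[12,2]:11*10628640+3628800=120543840 · T[12,3]:11*12753576+10628640=150917976
[13] T[13,2]:12*120543840+39916800=1486442880 · T[13,3]:12*150917976+120543840=1931559552
[14] T[14,3]:13*1931559552+1486442880=26596717056
Read c(14,3) = 26596717056.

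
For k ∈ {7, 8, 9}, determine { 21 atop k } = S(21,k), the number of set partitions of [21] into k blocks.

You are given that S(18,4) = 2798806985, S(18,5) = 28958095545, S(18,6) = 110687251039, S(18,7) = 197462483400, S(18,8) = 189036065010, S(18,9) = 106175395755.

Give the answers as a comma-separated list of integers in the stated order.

82310957214948, 132511015347084, 123272476465204

i=19: T(19,5)=2798806985+5·28958095545=147589284710 | T(19,6)=28958095545+6·110687251039=693081601779 | T(19,7)=110687251039+7·197462483400=1492924634839 | T(19,8)=197462483400+8·189036065010=1709751003480 | T(19,9)=189036065010+9·106175395755=1144614626805
i=20: T(20,6)=147589284710+6·693081601779=4306078895384 | T(20,7)=693081601779+7·1492924634839=11143554045652 | T(20,8)=1492924634839+8·1709751003480=15170932662679 | T(20,9)=1709751003480+9·1144614626805=12011282644725
i=21: T(21,7)=4306078895384+7·11143554045652=82310957214948 | T(21,8)=11143554045652+8·15170932662679=132511015347084 | T(21,9)=15170932662679+9·12011282644725=123272476465204
Read S(21,7) = 82310957214948, S(21,8) = 132511015347084, S(21,9) = 123272476465204.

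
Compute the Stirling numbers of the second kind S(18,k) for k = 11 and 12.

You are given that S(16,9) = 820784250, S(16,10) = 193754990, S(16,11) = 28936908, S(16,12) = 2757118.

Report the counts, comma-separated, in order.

[17] T[17,10]:10*193754990+820784250=2758334150 · T[17,11]:11*28936908+193754990=512060978 · T[17,12]:12*2757118+28936908=62022324
[18] T[18,11]:11*512060978+2758334150=8391004908 · T[18,12]:12*62022324+512060978=1256328866
Read S(18,11) = 8391004908, S(18,12) = 1256328866.

8391004908, 1256328866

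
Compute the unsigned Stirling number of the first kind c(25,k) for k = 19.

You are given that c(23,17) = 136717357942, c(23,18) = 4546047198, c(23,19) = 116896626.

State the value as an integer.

414908513800

i=24: T(24,18)=136717357942+23·4546047198=241276443496 | T(24,19)=4546047198+23·116896626=7234669596
i=25: T(25,19)=241276443496+24·7234669596=414908513800
Read c(25,19) = 414908513800.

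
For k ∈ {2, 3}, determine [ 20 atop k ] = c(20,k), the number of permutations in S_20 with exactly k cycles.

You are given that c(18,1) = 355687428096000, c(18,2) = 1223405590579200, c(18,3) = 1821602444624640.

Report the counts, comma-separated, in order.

r19: T_19,1=18×355687428096000+0=6402373705728000; T_19,2=18×1223405590579200+355687428096000=22376988058521600; T_19,3=18×1821602444624640+1223405590579200=34012249593822720
r20: T_20,2=19×22376988058521600+6402373705728000=431565146817638400; T_20,3=19×34012249593822720+22376988058521600=668609730341153280
Read c(20,2) = 431565146817638400, c(20,3) = 668609730341153280.

431565146817638400, 668609730341153280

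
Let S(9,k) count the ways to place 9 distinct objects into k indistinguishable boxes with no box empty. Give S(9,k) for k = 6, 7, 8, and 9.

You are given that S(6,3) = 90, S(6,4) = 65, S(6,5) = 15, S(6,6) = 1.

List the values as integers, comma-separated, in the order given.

2646, 462, 36, 1

row 7: T[7][4]=4·65+90=350  T[7][5]=5·15+65=140  T[7][6]=6·1+15=21  T[7][7]=7·0+1=1
row 8: T[8][5]=5·140+350=1050  T[8][6]=6·21+140=266  T[8][7]=7·1+21=28  T[8][8]=8·0+1=1
row 9: T[9][6]=6·266+1050=2646  T[9][7]=7·28+266=462  T[9][8]=8·1+28=36  T[9][9]=9·0+1=1
Read S(9,6) = 2646, S(9,7) = 462, S(9,8) = 36, S(9,9) = 1.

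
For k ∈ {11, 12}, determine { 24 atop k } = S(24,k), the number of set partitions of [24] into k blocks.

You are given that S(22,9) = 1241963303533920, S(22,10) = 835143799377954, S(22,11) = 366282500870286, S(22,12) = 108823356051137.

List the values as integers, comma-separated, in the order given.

63100165695775560, 24930204590758260

r23: T_23,10=10×835143799377954+1241963303533920=9593401297313460; T_23,11=11×366282500870286+835143799377954=4864251308951100; T_23,12=12×108823356051137+366282500870286=1672162773483930
r24: T_24,11=11×4864251308951100+9593401297313460=63100165695775560; T_24,12=12×1672162773483930+4864251308951100=24930204590758260
Read S(24,11) = 63100165695775560, S(24,12) = 24930204590758260.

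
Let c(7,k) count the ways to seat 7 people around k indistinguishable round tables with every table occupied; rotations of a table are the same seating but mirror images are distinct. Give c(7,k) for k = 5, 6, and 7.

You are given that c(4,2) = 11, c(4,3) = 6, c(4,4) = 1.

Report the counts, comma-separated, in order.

@5  (5,3):6·4+11→35, (5,4):1·4+6→10, (5,5):0·4+1→1
@6  (6,4):10·5+35→85, (6,5):1·5+10→15, (6,6):0·5+1→1
@7  (7,5):15·6+85→175, (7,6):1·6+15→21, (7,7):0·6+1→1
Read c(7,5) = 175, c(7,6) = 21, c(7,7) = 1.

175, 21, 1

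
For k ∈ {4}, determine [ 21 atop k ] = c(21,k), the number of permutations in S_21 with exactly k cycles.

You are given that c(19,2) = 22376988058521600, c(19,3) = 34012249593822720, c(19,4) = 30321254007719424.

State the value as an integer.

12870931245150988800

[20] T[20,3]:19*34012249593822720+22376988058521600=668609730341153280 · T[20,4]:19*30321254007719424+34012249593822720=610116075740491776
[21] T[21,4]:20*610116075740491776+668609730341153280=12870931245150988800
Read c(21,4) = 12870931245150988800.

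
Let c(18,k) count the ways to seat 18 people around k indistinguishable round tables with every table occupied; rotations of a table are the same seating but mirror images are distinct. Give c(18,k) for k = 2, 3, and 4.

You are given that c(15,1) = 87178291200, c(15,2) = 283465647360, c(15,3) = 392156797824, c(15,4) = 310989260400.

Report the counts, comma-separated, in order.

r16: T_16,1=15×87178291200+0=1307674368000; T_16,2=15×283465647360+87178291200=4339163001600; T_16,3=15×392156797824+283465647360=6165817614720; T_16,4=15×310989260400+392156797824=5056995703824
r17: T_17,1=16×1307674368000+0=20922789888000; T_17,2=16×4339163001600+1307674368000=70734282393600; T_17,3=16×6165817614720+4339163001600=102992244837120; T_17,4=16×5056995703824+6165817614720=87077748875904
r18: T_18,2=17×70734282393600+20922789888000=1223405590579200; T_18,3=17×102992244837120+70734282393600=1821602444624640; T_18,4=17×87077748875904+102992244837120=1583313975727488
Read c(18,2) = 1223405590579200, c(18,3) = 1821602444624640, c(18,4) = 1583313975727488.

1223405590579200, 1821602444624640, 1583313975727488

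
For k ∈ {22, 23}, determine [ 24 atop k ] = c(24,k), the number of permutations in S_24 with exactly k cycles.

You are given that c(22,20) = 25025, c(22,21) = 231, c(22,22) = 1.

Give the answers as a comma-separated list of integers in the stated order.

i=23: T(23,21)=25025+22·231=30107 | T(23,22)=231+22·1=253 | T(23,23)=1+22·0=1
i=24: T(24,22)=30107+23·253=35926 | T(24,23)=253+23·1=276
Read c(24,22) = 35926, c(24,23) = 276.

35926, 276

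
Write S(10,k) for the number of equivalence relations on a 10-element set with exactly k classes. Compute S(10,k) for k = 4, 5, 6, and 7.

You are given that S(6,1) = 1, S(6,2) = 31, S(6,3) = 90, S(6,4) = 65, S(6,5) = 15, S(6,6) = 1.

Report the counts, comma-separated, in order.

row 7: T[7][1]=1·1+0=1  T[7][2]=2·31+1=63  T[7][3]=3·90+31=301  T[7][4]=4·65+90=350  T[7][5]=5·15+65=140  T[7][6]=6·1+15=21  T[7][7]=7·0+1=1
row 8: T[8][2]=2·63+1=127  T[8][3]=3·301+63=966  T[8][4]=4·350+301=1701  T[8][5]=5·140+350=1050  T[8][6]=6·21+140=266  T[8][7]=7·1+21=28
row 9: T[9][3]=3·966+127=3025  T[9][4]=4·1701+966=7770  T[9][5]=5·1050+1701=6951  T[9][6]=6·266+1050=2646  T[9][7]=7·28+266=462
row 10: T[10][4]=4·7770+3025=34105  T[10][5]=5·6951+7770=42525  T[10][6]=6·2646+6951=22827  T[10][7]=7·462+2646=5880
Read S(10,4) = 34105, S(10,5) = 42525, S(10,6) = 22827, S(10,7) = 5880.

34105, 42525, 22827, 5880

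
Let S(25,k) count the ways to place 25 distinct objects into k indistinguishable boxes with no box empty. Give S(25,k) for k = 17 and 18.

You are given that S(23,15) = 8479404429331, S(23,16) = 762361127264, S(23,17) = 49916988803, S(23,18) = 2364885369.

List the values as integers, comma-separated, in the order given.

48063331393110, 3275678594925

i=24: T(24,16)=8479404429331+16·762361127264=20677182465555 | T(24,17)=762361127264+17·49916988803=1610949936915 | T(24,18)=49916988803+18·2364885369=92484925445
i=25: T(25,17)=20677182465555+17·1610949936915=48063331393110 | T(25,18)=1610949936915+18·92484925445=3275678594925
Read S(25,17) = 48063331393110, S(25,18) = 3275678594925.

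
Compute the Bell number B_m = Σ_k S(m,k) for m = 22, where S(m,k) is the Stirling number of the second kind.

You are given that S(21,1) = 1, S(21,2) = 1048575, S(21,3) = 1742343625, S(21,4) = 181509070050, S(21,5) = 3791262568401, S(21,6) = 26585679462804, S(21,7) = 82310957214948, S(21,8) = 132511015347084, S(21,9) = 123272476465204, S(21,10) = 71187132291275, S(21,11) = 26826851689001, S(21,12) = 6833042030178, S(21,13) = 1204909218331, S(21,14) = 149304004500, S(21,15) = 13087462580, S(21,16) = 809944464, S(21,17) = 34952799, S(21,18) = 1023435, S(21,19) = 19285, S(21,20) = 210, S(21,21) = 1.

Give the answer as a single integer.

i=22: T(22,1)=0+1·1=1 | T(22,2)=1+2·1048575=2097151 | T(22,3)=1048575+3·1742343625=5228079450 | T(22,4)=1742343625+4·181509070050=727778623825 | T(22,5)=181509070050+5·3791262568401=19137821912055 | T(22,6)=3791262568401+6·26585679462804=163305339345225 | T(22,7)=26585679462804+7·82310957214948=602762379967440 | T(22,8)=82310957214948+8·132511015347084=1142399079991620 | T(22,9)=132511015347084+9·123272476465204=1241963303533920 | T(22,10)=123272476465204+10·71187132291275=835143799377954 | T(22,11)=71187132291275+11·26826851689001=366282500870286 | T(22,12)=26826851689001+12·6833042030178=108823356051137 | T(22,13)=6833042030178+13·1204909218331=22496861868481 | T(22,14)=1204909218331+14·149304004500=3295165281331 | T(22,15)=149304004500+15·13087462580=345615943200 | T(22,16)=13087462580+16·809944464=26046574004 | T(22,17)=809944464+17·34952799=1404142047 | T(22,18)=34952799+18·1023435=53374629 | T(22,19)=1023435+19·19285=1389850 | T(22,20)=19285+20·210=23485 | T(22,21)=210+21·1=231 | T(22,22)=1+22·0=1
B_22 = ΣS(22,k) = 1+2097151+5228079450+727778623825+19137821912055+163305339345225+602762379967440+1142399079991620+1241963303533920+835143799377954+366282500870286+108823356051137+22496861868481+3295165281331+345615943200+26046574004+1404142047+53374629+1389850+23485+231+1 = 4506715738447323

4506715738447323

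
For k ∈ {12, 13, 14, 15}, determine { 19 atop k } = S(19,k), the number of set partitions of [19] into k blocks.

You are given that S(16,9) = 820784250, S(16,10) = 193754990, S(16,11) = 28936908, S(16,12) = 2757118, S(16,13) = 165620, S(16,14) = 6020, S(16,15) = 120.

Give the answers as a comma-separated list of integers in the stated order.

23466951300, 2892439160, 243577530, 13916778

row 17: T[17][10]=10·193754990+820784250=2758334150  T[17][11]=11·28936908+193754990=512060978  T[17][12]=12·2757118+28936908=62022324  T[17][13]=13·165620+2757118=4910178  T[17][14]=14·6020+165620=249900  T[17][15]=15·120+6020=7820
row 18: T[18][11]=11·512060978+2758334150=8391004908  T[18][12]=12·62022324+512060978=1256328866  T[18][13]=13·4910178+62022324=125854638  T[18][14]=14·249900+4910178=8408778  T[18][15]=15·7820+249900=367200
row 19: T[19][12]=12·1256328866+8391004908=23466951300  T[19][13]=13·125854638+1256328866=2892439160  T[19][14]=14·8408778+125854638=243577530  T[19][15]=15·367200+8408778=13916778
Read S(19,12) = 23466951300, S(19,13) = 2892439160, S(19,14) = 243577530, S(19,15) = 13916778.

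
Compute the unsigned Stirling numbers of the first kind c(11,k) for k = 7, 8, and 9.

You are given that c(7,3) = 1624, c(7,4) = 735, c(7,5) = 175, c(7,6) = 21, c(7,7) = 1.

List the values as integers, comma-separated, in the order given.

i=8: T(8,4)=1624+7·735=6769 | T(8,5)=735+7·175=1960 | T(8,6)=175+7·21=322 | T(8,7)=21+7·1=28 | T(8,8)=1+7·0=1
i=9: T(9,5)=6769+8·1960=22449 | T(9,6)=1960+8·322=4536 | T(9,7)=322+8·28=546 | T(9,8)=28+8·1=36 | T(9,9)=1+8·0=1
i=10: T(10,6)=22449+9·4536=63273 | T(10,7)=4536+9·546=9450 | T(10,8)=546+9·36=870 | T(10,9)=36+9·1=45
i=11: T(11,7)=63273+10·9450=157773 | T(11,8)=9450+10·870=18150 | T(11,9)=870+10·45=1320
Read c(11,7) = 157773, c(11,8) = 18150, c(11,9) = 1320.

157773, 18150, 1320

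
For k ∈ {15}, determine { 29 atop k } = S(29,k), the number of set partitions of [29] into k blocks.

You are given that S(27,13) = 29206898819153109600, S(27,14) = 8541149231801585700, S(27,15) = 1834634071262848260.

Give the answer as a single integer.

@28  (28,14):8541149231801585700·14+29206898819153109600→148782988064375309400, (28,15):1834634071262848260·15+8541149231801585700→36060660300744309600
@29  (29,15):36060660300744309600·15+148782988064375309400→689692892575539953400
Read S(29,15) = 689692892575539953400.

689692892575539953400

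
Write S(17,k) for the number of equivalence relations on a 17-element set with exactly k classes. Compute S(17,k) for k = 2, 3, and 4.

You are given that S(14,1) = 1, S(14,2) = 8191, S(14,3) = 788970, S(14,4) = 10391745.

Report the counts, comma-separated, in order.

65535, 21457825, 694337290

[15] T[15,1]:1*1+0=1 · T[15,2]:2*8191+1=16383 · T[15,3]:3*788970+8191=2375101 · T[15,4]:4*10391745+788970=42355950
[16] T[16,1]:1*1+0=1 · T[16,2]:2*16383+1=32767 · T[16,3]:3*2375101+16383=7141686 · T[16,4]:4*42355950+2375101=171798901
[17] T[17,2]:2*32767+1=65535 · T[17,3]:3*7141686+32767=21457825 · T[17,4]:4*171798901+7141686=694337290
Read S(17,2) = 65535, S(17,3) = 21457825, S(17,4) = 694337290.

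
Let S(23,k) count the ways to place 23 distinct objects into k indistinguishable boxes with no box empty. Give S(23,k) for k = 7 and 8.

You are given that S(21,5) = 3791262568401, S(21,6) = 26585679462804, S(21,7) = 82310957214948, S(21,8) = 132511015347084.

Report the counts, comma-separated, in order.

4382641999117305, 9741955019900400

@22  (22,6):26585679462804·6+3791262568401→163305339345225, (22,7):82310957214948·7+26585679462804→602762379967440, (22,8):132511015347084·8+82310957214948→1142399079991620
@23  (23,7):602762379967440·7+163305339345225→4382641999117305, (23,8):1142399079991620·8+602762379967440→9741955019900400
Read S(23,7) = 4382641999117305, S(23,8) = 9741955019900400.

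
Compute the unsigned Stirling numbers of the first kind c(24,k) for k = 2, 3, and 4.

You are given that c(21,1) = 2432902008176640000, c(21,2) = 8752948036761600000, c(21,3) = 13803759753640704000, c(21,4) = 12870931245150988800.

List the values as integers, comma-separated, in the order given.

96538966652493066240000, 159539850276066860544000, 157375898285941510732800

row 22: T[22][1]=21·2432902008176640000+0=51090942171709440000  T[22][2]=21·8752948036761600000+2432902008176640000=186244810780170240000  T[22][3]=21·13803759753640704000+8752948036761600000=298631902863216384000  T[22][4]=21·12870931245150988800+13803759753640704000=284093315901811468800
row 23: T[23][1]=22·51090942171709440000+0=1124000727777607680000  T[23][2]=22·186244810780170240000+51090942171709440000=4148476779335454720000  T[23][3]=22·298631902863216384000+186244810780170240000=6756146673770930688000  T[23][4]=22·284093315901811468800+298631902863216384000=6548684852703068697600
row 24: T[24][2]=23·4148476779335454720000+1124000727777607680000=96538966652493066240000  T[24][3]=23·6756146673770930688000+4148476779335454720000=159539850276066860544000  T[24][4]=23·6548684852703068697600+6756146673770930688000=157375898285941510732800
Read c(24,2) = 96538966652493066240000, c(24,3) = 159539850276066860544000, c(24,4) = 157375898285941510732800.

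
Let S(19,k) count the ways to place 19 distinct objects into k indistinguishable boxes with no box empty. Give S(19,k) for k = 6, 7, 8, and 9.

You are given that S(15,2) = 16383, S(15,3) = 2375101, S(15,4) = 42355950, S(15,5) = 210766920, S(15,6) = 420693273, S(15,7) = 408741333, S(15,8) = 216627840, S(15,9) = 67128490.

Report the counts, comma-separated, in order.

[16] T[16,3]:3*2375101+16383=7141686 · T[16,4]:4*42355950+2375101=171798901 · T[16,5]:5*210766920+42355950=1096190550 · T[16,6]:6*420693273+210766920=2734926558 · T[16,7]:7*408741333+420693273=3281882604 · T[16,8]:8*216627840+408741333=2141764053 · T[16,9]:9*67128490+216627840=820784250
[17] T[17,4]:4*171798901+7141686=694337290 · T[17,5]:5*1096190550+171798901=5652751651 · T[17,6]:6*2734926558+1096190550=17505749898 · T[17,7]:7*3281882604+2734926558=25708104786 · T[17,8]:8*2141764053+3281882604=20415995028 · T[17,9]:9*820784250+2141764053=9528822303
[18] T[18,5]:5*5652751651+694337290=28958095545 · T[18,6]:6*17505749898+5652751651=110687251039 · T[18,7]:7*25708104786+17505749898=197462483400 · T[18,8]:8*20415995028+25708104786=189036065010 · T[18,9]:9*9528822303+20415995028=106175395755
[19] T[19,6]:6*110687251039+28958095545=693081601779 · T[19,7]:7*197462483400+110687251039=1492924634839 · T[19,8]:8*189036065010+197462483400=1709751003480 · T[19,9]:9*106175395755+189036065010=1144614626805
Read S(19,6) = 693081601779, S(19,7) = 1492924634839, S(19,8) = 1709751003480, S(19,9) = 1144614626805.

693081601779, 1492924634839, 1709751003480, 1144614626805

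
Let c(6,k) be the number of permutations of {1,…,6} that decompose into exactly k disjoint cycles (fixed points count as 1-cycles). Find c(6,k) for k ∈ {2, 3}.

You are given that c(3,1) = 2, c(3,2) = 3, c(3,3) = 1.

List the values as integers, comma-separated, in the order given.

274, 225

r4: T_4,1=3×2+0=6; T_4,2=3×3+2=11; T_4,3=3×1+3=6
r5: T_5,1=4×6+0=24; T_5,2=4×11+6=50; T_5,3=4×6+11=35
r6: T_6,2=5×50+24=274; T_6,3=5×35+50=225
Read c(6,2) = 274, c(6,3) = 225.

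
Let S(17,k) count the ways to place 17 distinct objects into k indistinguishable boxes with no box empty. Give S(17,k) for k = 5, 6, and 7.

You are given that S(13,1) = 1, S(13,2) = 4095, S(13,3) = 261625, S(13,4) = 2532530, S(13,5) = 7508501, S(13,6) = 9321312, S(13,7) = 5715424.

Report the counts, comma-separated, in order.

@14  (14,2):4095·2+1→8191, (14,3):261625·3+4095→788970, (14,4):2532530·4+261625→10391745, (14,5):7508501·5+2532530→40075035, (14,6):9321312·6+7508501→63436373, (14,7):5715424·7+9321312→49329280
@15  (15,3):788970·3+8191→2375101, (15,4):10391745·4+788970→42355950, (15,5):40075035·5+10391745→210766920, (15,6):63436373·6+40075035→420693273, (15,7):49329280·7+63436373→408741333
@16  (16,4):42355950·4+2375101→171798901, (16,5):210766920·5+42355950→1096190550, (16,6):420693273·6+210766920→2734926558, (16,7):408741333·7+420693273→3281882604
@17  (17,5):1096190550·5+171798901→5652751651, (17,6):2734926558·6+1096190550→17505749898, (17,7):3281882604·7+2734926558→25708104786
Read S(17,5) = 5652751651, S(17,6) = 17505749898, S(17,7) = 25708104786.

5652751651, 17505749898, 25708104786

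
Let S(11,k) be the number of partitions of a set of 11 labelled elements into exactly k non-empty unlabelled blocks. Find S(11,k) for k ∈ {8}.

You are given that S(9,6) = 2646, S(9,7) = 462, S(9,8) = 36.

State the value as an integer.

11880

@10  (10,7):462·7+2646→5880, (10,8):36·8+462→750
@11  (11,8):750·8+5880→11880
Read S(11,8) = 11880.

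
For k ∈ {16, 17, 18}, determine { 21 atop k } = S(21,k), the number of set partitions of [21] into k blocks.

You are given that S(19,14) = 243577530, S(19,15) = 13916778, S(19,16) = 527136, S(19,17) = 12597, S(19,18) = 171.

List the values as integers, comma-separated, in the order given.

809944464, 34952799, 1023435

[20] T[20,15]:15*13916778+243577530=452329200 · T[20,16]:16*527136+13916778=22350954 · T[20,17]:17*12597+527136=741285 · T[20,18]:18*171+12597=15675
[21] T[21,16]:16*22350954+452329200=809944464 · T[21,17]:17*741285+22350954=34952799 · T[21,18]:18*15675+741285=1023435
Read S(21,16) = 809944464, S(21,17) = 34952799, S(21,18) = 1023435.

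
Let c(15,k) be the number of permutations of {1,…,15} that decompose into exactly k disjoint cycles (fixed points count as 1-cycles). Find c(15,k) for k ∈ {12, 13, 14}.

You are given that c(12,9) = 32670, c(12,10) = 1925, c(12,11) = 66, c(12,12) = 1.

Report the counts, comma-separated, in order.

143325, 5005, 105

@13  (13,10):1925·12+32670→55770, (13,11):66·12+1925→2717, (13,12):1·12+66→78, (13,13):0·12+1→1
@14  (14,11):2717·13+55770→91091, (14,12):78·13+2717→3731, (14,13):1·13+78→91, (14,14):0·13+1→1
@15  (15,12):3731·14+91091→143325, (15,13):91·14+3731→5005, (15,14):1·14+91→105
Read c(15,12) = 143325, c(15,13) = 5005, c(15,14) = 105.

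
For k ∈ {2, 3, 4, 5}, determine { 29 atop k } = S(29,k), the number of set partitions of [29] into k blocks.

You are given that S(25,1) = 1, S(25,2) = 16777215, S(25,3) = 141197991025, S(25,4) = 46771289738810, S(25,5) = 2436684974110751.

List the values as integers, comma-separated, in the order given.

i=26: T(26,1)=0+1·1=1 | T(26,2)=1+2·16777215=33554431 | T(26,3)=16777215+3·141197991025=423610750290 | T(26,4)=141197991025+4·46771289738810=187226356946265 | T(26,5)=46771289738810+5·2436684974110751=12230196160292565
i=27: T(27,1)=0+1·1=1 | T(27,2)=1+2·33554431=67108863 | T(27,3)=33554431+3·423610750290=1270865805301 | T(27,4)=423610750290+4·187226356946265=749329038535350 | T(27,5)=187226356946265+5·12230196160292565=61338207158409090
i=28: T(28,1)=0+1·1=1 | T(28,2)=1+2·67108863=134217727 | T(28,3)=67108863+3·1270865805301=3812664524766 | T(28,4)=1270865805301+4·749329038535350=2998587019946701 | T(28,5)=749329038535350+5·61338207158409090=307440364830580800
i=29: T(29,2)=1+2·134217727=268435455 | T(29,3)=134217727+3·3812664524766=11438127792025 | T(29,4)=3812664524766+4·2998587019946701=11998160744311570 | T(29,5)=2998587019946701+5·307440364830580800=1540200411172850701
Read S(29,2) = 268435455, S(29,3) = 11438127792025, S(29,4) = 11998160744311570, S(29,5) = 1540200411172850701.

268435455, 11438127792025, 11998160744311570, 1540200411172850701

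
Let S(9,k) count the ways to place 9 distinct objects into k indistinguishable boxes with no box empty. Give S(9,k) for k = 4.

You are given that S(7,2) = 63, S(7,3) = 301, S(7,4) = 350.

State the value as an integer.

7770

@8  (8,3):301·3+63→966, (8,4):350·4+301→1701
@9  (9,4):1701·4+966→7770
Read S(9,4) = 7770.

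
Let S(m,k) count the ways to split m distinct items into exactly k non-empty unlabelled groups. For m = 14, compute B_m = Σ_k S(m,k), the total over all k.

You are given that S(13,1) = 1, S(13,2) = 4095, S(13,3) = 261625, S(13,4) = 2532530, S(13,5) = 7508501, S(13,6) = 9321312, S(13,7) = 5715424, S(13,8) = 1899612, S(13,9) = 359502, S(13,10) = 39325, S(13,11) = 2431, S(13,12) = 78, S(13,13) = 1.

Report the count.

@14  (14,1):1·1+0→1, (14,2):4095·2+1→8191, (14,3):261625·3+4095→788970, (14,4):2532530·4+261625→10391745, (14,5):7508501·5+2532530→40075035, (14,6):9321312·6+7508501→63436373, (14,7):5715424·7+9321312→49329280, (14,8):1899612·8+5715424→20912320, (14,9):359502·9+1899612→5135130, (14,10):39325·10+359502→752752, (14,11):2431·11+39325→66066, (14,12):78·12+2431→3367, (14,13):1·13+78→91, (14,14):0·14+1→1
B_14 = ΣS(14,k) = 1+8191+788970+10391745+40075035+63436373+49329280+20912320+5135130+752752+66066+3367+91+1 = 190899322

190899322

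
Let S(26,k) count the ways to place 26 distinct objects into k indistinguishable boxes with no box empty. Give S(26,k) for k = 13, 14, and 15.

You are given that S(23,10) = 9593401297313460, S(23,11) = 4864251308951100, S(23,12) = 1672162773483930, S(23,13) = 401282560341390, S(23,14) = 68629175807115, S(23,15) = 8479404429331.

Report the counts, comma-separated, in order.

1850568574253550060, 477898618396288260, 90449030191104000

@24  (24,11):4864251308951100·11+9593401297313460→63100165695775560, (24,12):1672162773483930·12+4864251308951100→24930204590758260, (24,13):401282560341390·13+1672162773483930→6888836057922000, (24,14):68629175807115·14+401282560341390→1362091021641000, (24,15):8479404429331·15+68629175807115→195820242247080
@25  (25,12):24930204590758260·12+63100165695775560→362262620784874680, (25,13):6888836057922000·13+24930204590758260→114485073343744260, (25,14):1362091021641000·14+6888836057922000→25958110360896000, (25,15):195820242247080·15+1362091021641000→4299394655347200
@26  (26,13):114485073343744260·13+362262620784874680→1850568574253550060, (26,14):25958110360896000·14+114485073343744260→477898618396288260, (26,15):4299394655347200·15+25958110360896000→90449030191104000
Read S(26,13) = 1850568574253550060, S(26,14) = 477898618396288260, S(26,15) = 90449030191104000.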